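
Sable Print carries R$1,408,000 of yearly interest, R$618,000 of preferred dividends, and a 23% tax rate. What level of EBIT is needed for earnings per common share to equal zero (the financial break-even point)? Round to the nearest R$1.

Grossing the preferred dividend up to pre-tax terms: R$618,000 / (1 − 0.23) = R$802,597.40.
Financial break-even EBIT = interest + D_p ÷ (1 − t) = R$1,408,000 + R$802,597.40 = R$2,210,597.40.

R$2,210,597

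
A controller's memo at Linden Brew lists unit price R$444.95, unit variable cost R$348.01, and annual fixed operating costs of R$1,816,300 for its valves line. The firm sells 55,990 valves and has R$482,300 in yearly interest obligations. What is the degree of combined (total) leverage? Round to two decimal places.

1.73

At 55,990 units, contribution = 55,990 × R$96.94 = R$5,427,670.60.
EBIT = R$5,427,670.60 − R$1,816,300 = R$3,611,370.60. Interest = R$482,300.00, so EBIT − I = R$3,129,070.60.
DCL = contribution ÷ (EBIT − I) = R$5,427,670.60 ÷ R$3,129,070.60 = 1.7346.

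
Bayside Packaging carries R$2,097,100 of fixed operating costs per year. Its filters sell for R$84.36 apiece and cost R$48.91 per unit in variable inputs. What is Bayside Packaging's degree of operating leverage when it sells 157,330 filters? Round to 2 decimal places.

Total contribution margin = 157,330 × R$35.45 = R$5,577,348.50.
Operating income = contribution − fixed costs = R$5,577,348.50 − R$2,097,100 = R$3,480,248.50.
DOL = contribution ÷ EBIT = R$5,577,348.50 ÷ R$3,480,248.50 = 1.6026.

1.60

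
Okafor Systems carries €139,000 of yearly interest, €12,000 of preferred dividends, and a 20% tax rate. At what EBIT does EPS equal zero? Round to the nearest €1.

Preferred dividends are paid after tax, so their pre-tax equivalent is €12,000 ÷ (1 − 0.20) = €15,000.00.
Financial break-even EBIT = interest + D_p ÷ (1 − t) = €139,000 + €15,000.00 = €154,000.00.

€154,000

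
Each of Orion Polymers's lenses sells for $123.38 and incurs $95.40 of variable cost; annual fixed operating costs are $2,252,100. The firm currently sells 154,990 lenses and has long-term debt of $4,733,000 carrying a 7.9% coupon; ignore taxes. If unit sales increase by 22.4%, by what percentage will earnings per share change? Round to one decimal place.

+56.8%

At 154,990 units, contribution = 154,990 × $27.98 = $4,336,620.20.
Operating income = contribution − fixed costs = $4,336,620.20 − $2,252,100 = $2,084,520.20.
Interest = $373,907.00, so EBIT − I = $1,710,613.20.
Degree of combined leverage = contribution ÷ (EBIT − I) = $4,336,620.20 ÷ $1,710,613.20 = 2.5351.
EPS therefore changes by 2.5351 × (+22.4%) = +56.8%.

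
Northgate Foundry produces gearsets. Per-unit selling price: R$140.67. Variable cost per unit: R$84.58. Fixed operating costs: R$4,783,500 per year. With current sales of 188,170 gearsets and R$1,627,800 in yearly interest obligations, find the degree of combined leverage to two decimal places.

Contribution at this volume is 188,170 × R$56.09 = R$10,554,455.30.
EBIT = R$10,554,455.30 − R$4,783,500 = R$5,770,955.30. Interest = R$1,627,800.00.
DOL = R$10,554,455.30 ÷ R$5,770,955.30 = 1.8289; DFL = R$5,770,955.30 ÷ R$4,143,155.30 = 1.3929.
DCL = DOL × DFL = 1.8289 × 1.3929 = 2.5475.

2.55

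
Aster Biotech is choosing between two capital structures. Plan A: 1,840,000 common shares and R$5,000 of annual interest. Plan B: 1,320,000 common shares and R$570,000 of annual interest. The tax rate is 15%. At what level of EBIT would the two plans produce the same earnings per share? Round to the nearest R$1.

At indifference, (EBIT − 5,000)(1 − t)/1,840,000 = (EBIT − 570,000)(1 − t)/1,320,000.
The (1 − t) factor cancels: (EBIT − 5,000) × 1,320,000 = (EBIT − 570,000) × 1,840,000.
EBIT × (1,840,000 − 1,320,000) = 570,000 × 1,840,000 − 5,000 × 1,320,000 = 1,042,200,000,000, so EBIT = 1,042,200,000,000 ÷ 520,000 = 2,004,230.77.

R$2,004,231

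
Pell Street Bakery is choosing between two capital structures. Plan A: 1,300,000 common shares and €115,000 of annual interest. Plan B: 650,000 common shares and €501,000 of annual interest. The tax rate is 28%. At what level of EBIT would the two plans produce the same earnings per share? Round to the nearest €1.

At indifference, (EBIT − 115,000)(1 − t)/1,300,000 = (EBIT − 501,000)(1 − t)/650,000.
The (1 − t) factor cancels: (EBIT − 115,000) × 650,000 = (EBIT − 501,000) × 1,300,000.
Solving, EBIT = (501,000·1,300,000 − 115,000·650,000) / (1,300,000 − 650,000) = 576,550,000,000 / 650,000 = 887,000.00.

€887,000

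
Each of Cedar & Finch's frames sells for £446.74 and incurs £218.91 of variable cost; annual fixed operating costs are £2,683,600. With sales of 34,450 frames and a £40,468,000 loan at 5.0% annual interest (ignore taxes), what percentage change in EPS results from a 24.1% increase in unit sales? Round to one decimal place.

Total contribution margin = 34,450 × £227.83 = £7,848,743.50.
Operating income = contribution − fixed costs = £7,848,743.50 − £2,683,600 = £5,165,143.50.
Interest = £2,023,400.00, so EBIT − I = £3,141,743.50.
DCL = total CM / (EBIT − I) = £7,848,743.50 / £3,141,743.50 = 2.4982.
%ΔEPS = DCL × %ΔSales = 2.4982 × +24.1% = +60.2%.

+60.2%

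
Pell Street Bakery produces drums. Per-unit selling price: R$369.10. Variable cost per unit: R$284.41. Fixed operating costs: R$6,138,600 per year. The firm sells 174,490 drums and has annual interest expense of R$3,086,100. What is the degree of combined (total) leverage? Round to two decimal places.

Contribution at this volume is 174,490 × R$84.69 = R$14,777,558.10.
Operating income = contribution − fixed costs = R$14,777,558.10 − R$6,138,600 = R$8,638,958.10. Interest = R$3,086,100.00.
DOL = R$14,777,558.10 ÷ R$8,638,958.10 = 1.7106; DFL = R$8,638,958.10 ÷ R$5,552,858.10 = 1.5558.
DCL = DOL × DFL = 1.7106 × 1.5558 = 2.6614.

2.66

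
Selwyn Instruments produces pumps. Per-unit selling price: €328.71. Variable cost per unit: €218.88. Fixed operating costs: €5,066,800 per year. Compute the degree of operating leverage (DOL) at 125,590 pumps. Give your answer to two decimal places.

1.58

At 125,590 units, contribution = 125,590 × €109.83 = €13,793,549.70.
EBIT = €13,793,549.70 − €5,066,800 = €8,726,749.70.
DOL = contribution ÷ EBIT = €13,793,549.70 ÷ €8,726,749.70 = 1.5806.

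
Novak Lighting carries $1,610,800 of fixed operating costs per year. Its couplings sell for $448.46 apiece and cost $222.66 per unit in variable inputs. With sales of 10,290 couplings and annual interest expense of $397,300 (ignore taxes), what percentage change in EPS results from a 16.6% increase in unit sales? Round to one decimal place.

+122.3%

Total contribution margin = 10,290 × $225.80 = $2,323,482.00.
Subtracting fixed costs: EBIT = $2,323,482.00 − $1,610,800 = $712,682.00.
Interest = $397,300.00, so EBIT − I = $315,382.00.
Degree of combined leverage = contribution ÷ (EBIT − I) = $2,323,482.00 ÷ $315,382.00 = 7.3672.
EPS therefore changes by 7.3672 × (+16.6%) = +122.3%.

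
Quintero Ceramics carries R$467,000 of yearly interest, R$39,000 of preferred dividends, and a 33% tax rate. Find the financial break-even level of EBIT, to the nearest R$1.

R$525,209

Preferred dividends are paid after tax, so their pre-tax equivalent is R$39,000 ÷ (1 − 0.33) = R$58,208.96.
Financial break-even EBIT = interest + D_p ÷ (1 − t) = R$467,000 + R$58,208.96 = R$525,208.96.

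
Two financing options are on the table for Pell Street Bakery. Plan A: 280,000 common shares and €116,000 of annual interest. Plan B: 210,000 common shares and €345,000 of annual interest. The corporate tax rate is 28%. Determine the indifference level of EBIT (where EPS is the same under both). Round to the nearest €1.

€1,032,000

At indifference, (EBIT − 116,000)(1 − t)/280,000 = (EBIT − 345,000)(1 − t)/210,000.
The (1 − t) factor cancels: (EBIT − 116,000) × 210,000 = (EBIT − 345,000) × 280,000.
EBIT × (280,000 − 210,000) = 345,000 × 280,000 − 116,000 × 210,000 = 72,240,000,000, so EBIT = 72,240,000,000 ÷ 70,000 = 1,032,000.00.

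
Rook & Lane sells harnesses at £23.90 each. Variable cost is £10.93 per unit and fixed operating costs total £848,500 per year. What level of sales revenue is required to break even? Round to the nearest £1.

Contribution margin per unit = £23.90 − £10.93 = £12.97, a CM ratio of £12.97 ÷ £23.90 = 0.5427.
Break-even sales = FC ÷ CM ratio = £848,500 × £23.90 / £12.97 = £1,563,543.

£1,563,543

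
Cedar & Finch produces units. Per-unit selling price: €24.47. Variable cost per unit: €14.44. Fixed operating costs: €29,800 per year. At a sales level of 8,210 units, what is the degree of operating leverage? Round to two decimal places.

1.57

At 8,210 units, contribution = 8,210 × €10.03 = €82,346.30.
EBIT = €82,346.30 − €29,800 = €52,546.30.
So DOL = total CM / EBIT = €82,346.30 / €52,546.30 = 1.5671.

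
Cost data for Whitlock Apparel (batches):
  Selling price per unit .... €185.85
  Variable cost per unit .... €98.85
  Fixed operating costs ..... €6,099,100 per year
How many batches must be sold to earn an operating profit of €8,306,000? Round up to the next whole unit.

165,576 batches

Unit CM = price − variable cost = €185.85 − €98.85 = €87.00.
Required volume = (fixed costs + target profit) ÷ CM = (€6,099,100 + €8,306,000) ÷ €87.00 = 165,575.86, so 165,576 batches.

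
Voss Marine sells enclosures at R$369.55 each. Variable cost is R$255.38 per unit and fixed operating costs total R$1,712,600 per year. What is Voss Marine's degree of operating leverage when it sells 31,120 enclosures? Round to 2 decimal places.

Contribution at this volume is 31,120 × R$114.17 = R$3,552,970.40.
EBIT = R$3,552,970.40 − R$1,712,600 = R$1,840,370.40.
Degree of operating leverage = R$3,552,970.40 / R$1,840,370.40 = 1.9306.

1.93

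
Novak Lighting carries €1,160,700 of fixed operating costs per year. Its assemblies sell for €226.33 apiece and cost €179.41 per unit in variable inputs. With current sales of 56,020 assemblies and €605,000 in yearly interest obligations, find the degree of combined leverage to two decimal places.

3.05

At 56,020 units, contribution = 56,020 × €46.92 = €2,628,458.40.
Subtracting fixed costs: EBIT = €2,628,458.40 − €1,160,700 = €1,467,758.40. Interest = €605,000.00.
DOL = €2,628,458.40 ÷ €1,467,758.40 = 1.7908; DFL = €1,467,758.40 ÷ €862,758.40 = 1.7012.
DCL = DOL × DFL = 1.7908 × 1.7012 = 3.0465.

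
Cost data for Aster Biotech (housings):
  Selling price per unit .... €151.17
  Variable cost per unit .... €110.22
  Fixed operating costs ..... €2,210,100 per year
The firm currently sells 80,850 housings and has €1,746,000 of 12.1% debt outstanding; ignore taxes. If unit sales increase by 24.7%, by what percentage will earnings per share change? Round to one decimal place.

Total contribution margin = 80,850 × €40.95 = €3,310,807.50.
EBIT = €3,310,807.50 − €2,210,100 = €1,100,707.50.
After interest of €211,266.00, pre-tax earnings = €889,441.50.
Degree of combined leverage = contribution ÷ (EBIT − I) = €3,310,807.50 ÷ €889,441.50 = 3.7223.
EPS therefore changes by 3.7223 × (+24.7%) = +91.9%.

+91.9%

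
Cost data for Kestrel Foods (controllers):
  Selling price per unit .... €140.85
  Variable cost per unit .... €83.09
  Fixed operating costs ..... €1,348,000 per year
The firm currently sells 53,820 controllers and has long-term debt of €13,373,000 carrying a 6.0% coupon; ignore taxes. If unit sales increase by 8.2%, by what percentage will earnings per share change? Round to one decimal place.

+26.6%

At 53,820 units, contribution = 53,820 × €57.76 = €3,108,643.20.
Operating income = contribution − fixed costs = €3,108,643.20 − €1,348,000 = €1,760,643.20.
After interest of €802,380.00, pre-tax earnings = €958,263.20.
DCL = total CM / (EBIT − I) = €3,108,643.20 / €958,263.20 = 3.2440.
%ΔEPS = DCL × %ΔSales = 3.2440 × +8.2% = +26.6%.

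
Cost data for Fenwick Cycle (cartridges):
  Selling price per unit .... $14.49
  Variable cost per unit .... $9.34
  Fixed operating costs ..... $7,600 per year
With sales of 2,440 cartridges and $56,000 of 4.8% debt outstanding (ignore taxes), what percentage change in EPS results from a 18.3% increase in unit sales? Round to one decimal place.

At 2,440 units, contribution = 2,440 × $5.15 = $12,566.00.
Operating income = contribution − fixed costs = $12,566.00 − $7,600 = $4,966.00.
After interest of $2,688.00, pre-tax earnings = $2,278.00.
Degree of combined leverage = contribution ÷ (EBIT − I) = $12,566.00 ÷ $2,278.00 = 5.5162.
%ΔEPS = DCL × %ΔSales = 5.5162 × +18.3% = +100.9%.

+100.9%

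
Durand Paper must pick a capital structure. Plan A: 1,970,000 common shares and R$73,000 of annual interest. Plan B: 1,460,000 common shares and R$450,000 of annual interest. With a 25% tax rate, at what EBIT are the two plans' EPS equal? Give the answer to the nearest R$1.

R$1,529,255

At indifference, (EBIT − 73,000)(1 − t)/1,970,000 = (EBIT − 450,000)(1 − t)/1,460,000.
The (1 − t) factor cancels: (EBIT − 73,000) × 1,460,000 = (EBIT − 450,000) × 1,970,000.
Solving, EBIT = (450,000·1,970,000 − 73,000·1,460,000) / (1,970,000 − 1,460,000) = 779,920,000,000 / 510,000 = 1,529,254.90.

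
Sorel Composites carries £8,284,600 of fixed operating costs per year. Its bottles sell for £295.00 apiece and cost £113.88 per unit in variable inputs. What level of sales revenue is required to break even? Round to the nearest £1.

£13,493,579

CM per unit = £295.00 − £113.88 = £181.12; CM ratio = £181.12 / £295.00 = 0.6140.
Break-even sales = FC ÷ CM ratio = £8,284,600 × £295.00 / £181.12 = £13,493,579.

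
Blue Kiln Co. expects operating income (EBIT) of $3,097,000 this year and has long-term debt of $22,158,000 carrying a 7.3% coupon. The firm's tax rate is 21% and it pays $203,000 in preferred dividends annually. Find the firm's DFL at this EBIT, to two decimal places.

2.53

Interest = $1,617,534.00.
Preferred dividends grossed up pre-tax: $203,000 / (1 − 0.21) = $256,962.03.
DFL = EBIT ÷ [EBIT − I − D_p/(1−t)] = $3,097,000 ÷ [$3,097,000 − $1,617,534.00 − $256,962.03] = $3,097,000 ÷ $1,222,503.97 = 2.5333.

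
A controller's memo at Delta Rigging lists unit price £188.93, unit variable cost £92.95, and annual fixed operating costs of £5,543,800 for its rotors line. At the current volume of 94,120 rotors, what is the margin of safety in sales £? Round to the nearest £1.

Each unit contributes £188.93 − £92.95 = £95.98. Break-even units = £5,543,800 ÷ £95.98 = 57,759.95; break-even revenue = 57,759.95 × £188.93 = £10,912,587.35.
Current sales = 94,120 × £188.93 = £17,782,091.60.
Margin of safety = £17,782,091.60 − £10,912,587.35 = £6,869,504.

£6,869,504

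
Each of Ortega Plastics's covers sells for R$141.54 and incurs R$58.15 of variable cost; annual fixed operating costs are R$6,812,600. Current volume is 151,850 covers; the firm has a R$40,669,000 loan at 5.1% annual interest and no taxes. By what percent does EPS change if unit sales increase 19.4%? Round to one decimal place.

+65.1%

Total contribution margin = 151,850 × R$83.39 = R$12,662,771.50.
Operating income = contribution − fixed costs = R$12,662,771.50 − R$6,812,600 = R$5,850,171.50.
After interest of R$2,074,119.00, pre-tax earnings = R$3,776,052.50.
DCL = total CM / (EBIT − I) = R$12,662,771.50 / R$3,776,052.50 = 3.3534.
EPS therefore changes by 3.3534 × (+19.4%) = +65.1%.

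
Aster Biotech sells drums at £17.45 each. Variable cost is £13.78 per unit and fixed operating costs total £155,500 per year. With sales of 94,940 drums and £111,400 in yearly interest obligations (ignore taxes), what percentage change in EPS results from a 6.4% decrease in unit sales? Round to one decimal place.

At 94,940 units, contribution = 94,940 × £3.67 = £348,429.80.
Subtracting fixed costs: EBIT = £348,429.80 − £155,500 = £192,929.80.
After interest of £111,400.00, pre-tax earnings = £81,529.80.
DCL = total CM / (EBIT − I) = £348,429.80 / £81,529.80 = 4.2736.
%ΔEPS = DCL × %ΔSales = 4.2736 × -6.4% = -27.4%.

-27.4%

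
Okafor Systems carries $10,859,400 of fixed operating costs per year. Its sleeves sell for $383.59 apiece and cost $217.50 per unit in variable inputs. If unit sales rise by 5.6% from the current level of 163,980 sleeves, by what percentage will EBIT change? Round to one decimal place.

Contribution at this volume is 163,980 × $166.09 = $27,235,438.20.
Operating income = contribution − fixed costs = $27,235,438.20 − $10,859,400 = $16,376,038.20.
Degree of operating leverage = $27,235,438.20 / $16,376,038.20 = 1.6631.
So EBIT moves 1.6631 × (+5.6%) = +9.3%.

+9.3%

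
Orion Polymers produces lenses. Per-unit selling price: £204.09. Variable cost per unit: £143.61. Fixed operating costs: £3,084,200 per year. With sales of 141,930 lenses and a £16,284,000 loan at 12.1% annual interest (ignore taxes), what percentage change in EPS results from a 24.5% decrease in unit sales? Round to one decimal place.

Total contribution margin = 141,930 × £60.48 = £8,583,926.40.
EBIT = £8,583,926.40 − £3,084,200 = £5,499,726.40.
Interest = £1,970,364.00, so EBIT − I = £3,529,362.40.
DCL = total CM / (EBIT − I) = £8,583,926.40 / £3,529,362.40 = 2.4321.
EPS therefore changes by 2.4321 × (-24.5%) = -59.6%.

-59.6%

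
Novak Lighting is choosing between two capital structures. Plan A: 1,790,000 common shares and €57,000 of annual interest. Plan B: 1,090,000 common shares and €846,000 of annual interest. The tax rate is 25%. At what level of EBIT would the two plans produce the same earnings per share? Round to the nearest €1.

€2,074,586

Set EPS_A = EPS_B: (EBIT − €57,000)(1 − 0.25) ÷ 1,790,000 = (EBIT − €846,000)(1 − 0.25) ÷ 1,090,000.
The (1 − t) factor cancels: (EBIT − 57,000) × 1,090,000 = (EBIT − 846,000) × 1,790,000.
Solving, EBIT = (846,000·1,790,000 − 57,000·1,090,000) / (1,790,000 − 1,090,000) = 1,452,210,000,000 / 700,000 = 2,074,585.71.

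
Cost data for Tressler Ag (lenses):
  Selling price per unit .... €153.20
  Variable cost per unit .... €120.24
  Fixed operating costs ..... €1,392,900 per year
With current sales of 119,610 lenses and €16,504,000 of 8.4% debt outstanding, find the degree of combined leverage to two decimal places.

Total contribution margin = 119,610 × €32.96 = €3,942,345.60.
EBIT = €3,942,345.60 − €1,392,900 = €2,549,445.60. Interest = €1,386,336.00, so EBIT − I = €1,163,109.60.
DCL = contribution ÷ (EBIT − I) = €3,942,345.60 ÷ €1,163,109.60 = 3.3895.

3.39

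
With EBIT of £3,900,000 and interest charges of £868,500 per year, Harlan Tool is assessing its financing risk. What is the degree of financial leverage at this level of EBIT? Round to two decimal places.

1.29

Annual interest charges come to £868,500.00.
Degree of financial leverage = EBIT / (EBIT − interest) = £3,900,000 / £3,031,500.00 = 1.2865.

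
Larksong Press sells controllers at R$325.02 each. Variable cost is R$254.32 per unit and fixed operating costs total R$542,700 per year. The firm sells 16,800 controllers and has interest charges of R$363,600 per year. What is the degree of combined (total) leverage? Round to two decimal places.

At 16,800 units, contribution = 16,800 × R$70.70 = R$1,187,760.00.
Subtracting fixed costs: EBIT = R$1,187,760.00 − R$542,700 = R$645,060.00. Interest = R$363,600.00, so EBIT − I = R$281,460.00.
DCL = contribution ÷ (EBIT − I) = R$1,187,760.00 ÷ R$281,460.00 = 4.2200.

4.22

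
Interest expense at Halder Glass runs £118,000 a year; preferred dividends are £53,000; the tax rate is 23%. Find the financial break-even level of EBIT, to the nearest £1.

£186,831

Preferred dividends are paid after tax, so their pre-tax equivalent is £53,000 ÷ (1 − 0.23) = £68,831.17.
Financial break-even EBIT = interest + D_p ÷ (1 − t) = £118,000 + £68,831.17 = £186,831.17.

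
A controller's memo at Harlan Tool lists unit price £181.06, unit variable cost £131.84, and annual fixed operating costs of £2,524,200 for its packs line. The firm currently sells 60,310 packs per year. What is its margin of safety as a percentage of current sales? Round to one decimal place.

Contribution margin per unit = £181.06 − £131.84 = £49.22. Break-even units = £2,524,200 ÷ £49.22 = 51,284.03; break-even revenue = 51,284.03 × £181.06 = £9,285,486.63.
Current sales = 60,310 × £181.06 = £10,919,728.60.
Margin of safety = (£10,919,728.60 − £9,285,486.63) ÷ £10,919,728.60 = 15.0%.

15.0%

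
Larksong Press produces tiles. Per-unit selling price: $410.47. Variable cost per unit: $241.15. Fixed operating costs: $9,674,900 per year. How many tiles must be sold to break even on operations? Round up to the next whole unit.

57,140 tiles

Unit CM = price − variable cost = $410.47 − $241.15 = $169.32.
Units to break even: $9,674,900 ÷ $169.32 = 57,139.74, rounded up to 57,140.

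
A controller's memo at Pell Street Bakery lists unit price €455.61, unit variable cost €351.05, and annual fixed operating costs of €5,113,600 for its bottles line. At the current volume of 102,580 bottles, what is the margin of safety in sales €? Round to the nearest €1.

Contribution margin per unit = €455.61 − €351.05 = €104.56. Break-even units = €5,113,600 ÷ €104.56 = 48,905.89; break-even revenue = 48,905.89 × €455.61 = €22,282,013.16.
Current sales = 102,580 × €455.61 = €46,736,473.80.
Margin of safety = €46,736,473.80 − €22,282,013.16 = €24,454,461.

€24,454,461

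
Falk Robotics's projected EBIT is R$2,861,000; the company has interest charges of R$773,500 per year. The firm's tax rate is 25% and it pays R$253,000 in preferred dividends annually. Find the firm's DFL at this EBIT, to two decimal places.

Interest = R$773,500.00.
Pre-tax preferred-dividend burden = R$253,000 ÷ (1 − 0.25) = R$337,333.33.
DFL = EBIT ÷ [EBIT − I − D_p/(1−t)] = R$2,861,000 ÷ [R$2,861,000 − R$773,500.00 − R$337,333.33] = R$2,861,000 ÷ R$1,750,166.67 = 1.6347.

1.63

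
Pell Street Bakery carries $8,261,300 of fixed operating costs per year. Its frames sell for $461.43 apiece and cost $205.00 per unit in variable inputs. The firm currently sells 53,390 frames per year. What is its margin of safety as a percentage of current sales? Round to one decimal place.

39.7%

Unit CM = price − variable cost = $461.43 − $205.00 = $256.43. Break-even units = $8,261,300 ÷ $256.43 = 32,216.59; break-even revenue = 32,216.59 × $461.43 = $14,865,700.81.
Current sales = 53,390 × $461.43 = $24,635,747.70.
Margin of safety = ($24,635,747.70 − $14,865,700.81) ÷ $24,635,747.70 = 39.7%.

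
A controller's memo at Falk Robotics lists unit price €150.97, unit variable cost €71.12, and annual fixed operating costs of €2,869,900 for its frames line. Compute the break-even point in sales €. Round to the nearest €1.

€5,426,034

CM per unit = €150.97 − €71.12 = €79.85; CM ratio = €79.85 / €150.97 = 0.5289.
Break-even revenue = fixed costs × price ÷ CM = €2,869,900 × €150.97 ÷ €79.85 = €5,426,034.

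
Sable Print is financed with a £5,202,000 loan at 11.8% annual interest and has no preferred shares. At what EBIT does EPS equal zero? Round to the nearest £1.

£613,836

Annual interest = 11.8% × £5,202,000 = £613,836.00.
Without preferred stock the financial break-even is simply EBIT = interest = £613,836.00.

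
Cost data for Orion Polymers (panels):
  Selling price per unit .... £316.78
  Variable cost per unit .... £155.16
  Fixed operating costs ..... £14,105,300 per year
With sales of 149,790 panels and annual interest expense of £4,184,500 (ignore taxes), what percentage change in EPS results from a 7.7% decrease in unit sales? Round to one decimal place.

-31.5%

Contribution at this volume is 149,790 × £161.62 = £24,209,059.80.
EBIT = £24,209,059.80 − £14,105,300 = £10,103,759.80.
Interest = £4,184,500.00, so EBIT − I = £5,919,259.80.
Degree of combined leverage = contribution ÷ (EBIT − I) = £24,209,059.80 ÷ £5,919,259.80 = 4.0899.
%ΔEPS = DCL × %ΔSales = 4.0899 × -7.7% = -31.5%.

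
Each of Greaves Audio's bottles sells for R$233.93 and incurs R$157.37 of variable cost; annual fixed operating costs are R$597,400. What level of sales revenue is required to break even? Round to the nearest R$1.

Contribution margin per unit = R$233.93 − R$157.37 = R$76.56, a CM ratio of R$76.56 ÷ R$233.93 = 0.3273.
Break-even revenue = fixed costs × price ÷ CM = R$597,400 × R$233.93 ÷ R$76.56 = R$1,825,363.

R$1,825,363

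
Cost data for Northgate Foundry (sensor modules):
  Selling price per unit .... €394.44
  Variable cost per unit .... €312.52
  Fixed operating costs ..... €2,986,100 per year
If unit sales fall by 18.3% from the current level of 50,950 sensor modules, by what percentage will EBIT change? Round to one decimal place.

-64.3%

Total contribution margin = 50,950 × €81.92 = €4,173,824.00.
Subtracting fixed costs: EBIT = €4,173,824.00 − €2,986,100 = €1,187,724.00.
Degree of operating leverage = €4,173,824.00 / €1,187,724.00 = 3.5141.
Operating income changes by 3.5141 × -18.3% = -64.3%.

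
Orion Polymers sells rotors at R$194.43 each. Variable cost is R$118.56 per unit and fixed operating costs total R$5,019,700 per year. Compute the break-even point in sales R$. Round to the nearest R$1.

Contribution margin per unit = R$194.43 − R$118.56 = R$75.87, a CM ratio of R$75.87 ÷ R$194.43 = 0.3902.
Break-even sales = FC ÷ CM ratio = R$5,019,700 × R$194.43 / R$75.87 = R$12,863,850.

R$12,863,850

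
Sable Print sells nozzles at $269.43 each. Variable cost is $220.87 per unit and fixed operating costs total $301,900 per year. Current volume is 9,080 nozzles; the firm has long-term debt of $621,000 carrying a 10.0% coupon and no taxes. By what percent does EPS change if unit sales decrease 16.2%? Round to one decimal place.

At 9,080 units, contribution = 9,080 × $48.56 = $440,924.80.
EBIT = $440,924.80 − $301,900 = $139,024.80.
Interest = $62,100.00, so EBIT − I = $76,924.80.
DCL = total CM / (EBIT − I) = $440,924.80 / $76,924.80 = 5.7319.
%ΔEPS = DCL × %ΔSales = 5.7319 × -16.2% = -92.9%.

-92.9%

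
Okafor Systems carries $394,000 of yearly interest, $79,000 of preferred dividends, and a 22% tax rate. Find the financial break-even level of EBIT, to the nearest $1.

Preferred dividends are paid after tax, so their pre-tax equivalent is $79,000 ÷ (1 − 0.22) = $101,282.05.
Financial break-even EBIT = interest + D_p ÷ (1 − t) = $394,000 + $101,282.05 = $495,282.05.

$495,282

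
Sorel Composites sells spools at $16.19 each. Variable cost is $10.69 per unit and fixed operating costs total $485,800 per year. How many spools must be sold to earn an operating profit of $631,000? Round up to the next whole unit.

Unit CM = price − variable cost = $16.19 − $10.69 = $5.50.
Need Q such that Q × $5.50 − $485,800 = $631,000, i.e. Q = $1,116,800 / $5.50 = 203,054.55 → 203,055.

203,055 spools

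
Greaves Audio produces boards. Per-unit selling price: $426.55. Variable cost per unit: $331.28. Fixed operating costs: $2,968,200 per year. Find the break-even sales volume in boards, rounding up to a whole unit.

31,156 boards

Unit CM = price − variable cost = $426.55 − $331.28 = $95.27.
Break-even volume = fixed costs ÷ CM per unit = $2,968,200 ÷ $95.27 = 31,155.66, so 31,156 boards.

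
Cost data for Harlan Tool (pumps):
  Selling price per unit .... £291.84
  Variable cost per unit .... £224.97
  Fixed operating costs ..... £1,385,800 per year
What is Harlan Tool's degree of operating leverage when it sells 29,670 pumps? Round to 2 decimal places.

3.32

Total contribution margin = 29,670 × £66.87 = £1,984,032.90.
Operating income = contribution − fixed costs = £1,984,032.90 − £1,385,800 = £598,232.90.
Degree of operating leverage = £1,984,032.90 / £598,232.90 = 3.3165.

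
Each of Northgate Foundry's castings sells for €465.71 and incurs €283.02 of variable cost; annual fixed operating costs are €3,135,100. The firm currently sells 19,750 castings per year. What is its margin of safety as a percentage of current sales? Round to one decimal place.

Each unit contributes €465.71 − €283.02 = €182.69. Break-even units = €3,135,100 ÷ €182.69 = 17,160.76; break-even revenue = 17,160.76 × €465.71 = €7,991,939.47.
Current sales = 19,750 × €465.71 = €9,197,772.50.
Margin of safety = (€9,197,772.50 − €7,991,939.47) ÷ €9,197,772.50 = 13.1%.

13.1%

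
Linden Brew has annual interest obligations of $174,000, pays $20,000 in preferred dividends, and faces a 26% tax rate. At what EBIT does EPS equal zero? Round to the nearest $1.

Preferred dividends are paid after tax, so their pre-tax equivalent is $20,000 ÷ (1 − 0.26) = $27,027.03.
Financial break-even EBIT = interest + D_p ÷ (1 − t) = $174,000 + $27,027.03 = $201,027.03.

$201,027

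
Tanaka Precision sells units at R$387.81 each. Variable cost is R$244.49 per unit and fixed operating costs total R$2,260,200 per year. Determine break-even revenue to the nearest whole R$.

R$6,115,882

Contribution margin per unit = R$387.81 − R$244.49 = R$143.32, a CM ratio of R$143.32 ÷ R$387.81 = 0.3696.
Break-even revenue = fixed costs × price ÷ CM = R$2,260,200 × R$387.81 ÷ R$143.32 = R$6,115,882.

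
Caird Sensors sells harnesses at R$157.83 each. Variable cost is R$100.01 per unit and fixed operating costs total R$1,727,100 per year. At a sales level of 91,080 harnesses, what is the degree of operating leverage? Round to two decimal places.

At 91,080 units, contribution = 91,080 × R$57.82 = R$5,266,245.60.
Operating income = contribution − fixed costs = R$5,266,245.60 − R$1,727,100 = R$3,539,145.60.
So DOL = total CM / EBIT = R$5,266,245.60 / R$3,539,145.60 = 1.4880.

1.49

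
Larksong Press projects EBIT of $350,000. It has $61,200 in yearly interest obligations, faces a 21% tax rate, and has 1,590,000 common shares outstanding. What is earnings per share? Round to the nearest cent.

Pre-tax income = $350,000 − $61,200.00 = $288,800.00.
After tax at 21%: net income = $288,800.00 × 0.79 = $228,152.00.
Per share: $228,152.00 / 1,590,000 shares = $0.14.

$0.14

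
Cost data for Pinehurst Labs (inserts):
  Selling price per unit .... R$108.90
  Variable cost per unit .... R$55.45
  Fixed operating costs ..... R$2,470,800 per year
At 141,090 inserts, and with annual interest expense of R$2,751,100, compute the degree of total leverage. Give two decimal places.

3.25

At 141,090 units, contribution = 141,090 × R$53.45 = R$7,541,260.50.
Operating income = contribution − fixed costs = R$7,541,260.50 − R$2,470,800 = R$5,070,460.50. Interest = R$2,751,100.00, so EBIT − I = R$2,319,360.50.
Degree of total leverage = total CM / (EBIT − interest) = R$7,541,260.50 / R$2,319,360.50 = 3.2514.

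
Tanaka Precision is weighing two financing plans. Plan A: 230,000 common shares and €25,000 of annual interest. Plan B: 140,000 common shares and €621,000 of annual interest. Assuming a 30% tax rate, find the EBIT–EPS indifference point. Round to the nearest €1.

Set EPS_A = EPS_B: (EBIT − €25,000)(1 − 0.30) ÷ 230,000 = (EBIT − €621,000)(1 − 0.30) ÷ 140,000.
Cancelling (1 − t) and cross-multiplying: 140,000·(EBIT − 25,000) = 230,000·(EBIT − 621,000).
EBIT × (230,000 − 140,000) = 621,000 × 230,000 − 25,000 × 140,000 = 139,330,000,000, so EBIT = 139,330,000,000 ÷ 90,000 = 1,548,111.11.

€1,548,111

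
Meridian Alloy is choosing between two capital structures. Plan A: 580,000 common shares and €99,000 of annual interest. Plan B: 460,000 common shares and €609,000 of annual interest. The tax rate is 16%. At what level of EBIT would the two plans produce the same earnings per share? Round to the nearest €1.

€2,564,000

At indifference, (EBIT − 99,000)(1 − t)/580,000 = (EBIT − 609,000)(1 − t)/460,000.
Cancelling (1 − t) and cross-multiplying: 460,000·(EBIT − 99,000) = 580,000·(EBIT − 609,000).
EBIT × (580,000 − 460,000) = 609,000 × 580,000 − 99,000 × 460,000 = 307,680,000,000, so EBIT = 307,680,000,000 ÷ 120,000 = 2,564,000.00.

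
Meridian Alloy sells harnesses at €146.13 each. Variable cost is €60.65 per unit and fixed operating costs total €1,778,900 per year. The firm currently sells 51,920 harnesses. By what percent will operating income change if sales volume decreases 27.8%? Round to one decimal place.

-46.4%

Total contribution margin = 51,920 × €85.48 = €4,438,121.60.
EBIT = €4,438,121.60 − €1,778,900 = €2,659,221.60.
DOL = contribution ÷ EBIT = €4,438,121.60 ÷ €2,659,221.60 = 1.6690.
So EBIT moves 1.6690 × (-27.8%) = -46.4%.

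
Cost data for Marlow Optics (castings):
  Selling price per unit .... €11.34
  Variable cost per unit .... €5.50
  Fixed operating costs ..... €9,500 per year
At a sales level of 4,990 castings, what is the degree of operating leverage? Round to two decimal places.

1.48

At 4,990 units, contribution = 4,990 × €5.84 = €29,141.60.
Operating income = contribution − fixed costs = €29,141.60 − €9,500 = €19,641.60.
DOL = contribution ÷ EBIT = €29,141.60 ÷ €19,641.60 = 1.4837.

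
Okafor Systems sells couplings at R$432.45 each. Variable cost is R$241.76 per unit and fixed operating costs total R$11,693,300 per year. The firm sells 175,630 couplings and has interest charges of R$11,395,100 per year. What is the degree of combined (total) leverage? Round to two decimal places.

3.22

At 175,630 units, contribution = 175,630 × R$190.69 = R$33,490,884.70.
Operating income = contribution − fixed costs = R$33,490,884.70 − R$11,693,300 = R$21,797,584.70. Interest = R$11,395,100.00.
DOL = R$33,490,884.70 ÷ R$21,797,584.70 = 1.5364; DFL = R$21,797,584.70 ÷ R$10,402,484.70 = 2.0954.
DCL = DOL × DFL = 1.5364 × 2.0954 = 3.2194.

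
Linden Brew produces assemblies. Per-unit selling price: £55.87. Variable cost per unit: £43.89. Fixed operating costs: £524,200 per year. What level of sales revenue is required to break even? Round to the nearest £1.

Contribution margin per unit = £55.87 − £43.89 = £11.98, a CM ratio of £11.98 ÷ £55.87 = 0.2144.
Break-even revenue = fixed costs × price ÷ CM = £524,200 × £55.87 ÷ £11.98 = £2,444,662.

£2,444,662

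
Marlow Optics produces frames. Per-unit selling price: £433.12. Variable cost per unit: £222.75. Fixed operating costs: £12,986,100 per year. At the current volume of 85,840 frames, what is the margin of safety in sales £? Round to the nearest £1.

Each unit contributes £433.12 − £222.75 = £210.37. Break-even units = £12,986,100 ÷ £210.37 = 61,729.81; break-even revenue = 61,729.81 × £433.12 = £26,736,415.04.
Actual sales revenue = 85,840 × £433.12 = £37,179,020.80.
Margin of safety = £37,179,020.80 − £26,736,415.04 = £10,442,606.

£10,442,606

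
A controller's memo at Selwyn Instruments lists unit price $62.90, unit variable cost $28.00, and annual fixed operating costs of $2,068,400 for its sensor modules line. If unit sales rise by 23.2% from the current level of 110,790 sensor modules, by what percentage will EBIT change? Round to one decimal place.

Contribution at this volume is 110,790 × $34.90 = $3,866,571.00.
Subtracting fixed costs: EBIT = $3,866,571.00 − $2,068,400 = $1,798,171.00.
So DOL = total CM / EBIT = $3,866,571.00 / $1,798,171.00 = 2.1503.
Operating income changes by 2.1503 × +23.2% = +49.9%.

+49.9%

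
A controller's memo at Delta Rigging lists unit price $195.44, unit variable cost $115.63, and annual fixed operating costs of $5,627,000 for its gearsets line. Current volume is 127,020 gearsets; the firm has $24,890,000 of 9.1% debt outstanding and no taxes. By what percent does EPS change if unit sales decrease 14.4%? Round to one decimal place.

-65.0%

Contribution at this volume is 127,020 × $79.81 = $10,137,466.20.
Subtracting fixed costs: EBIT = $10,137,466.20 − $5,627,000 = $4,510,466.20.
After interest of $2,264,990.00, pre-tax earnings = $2,245,476.20.
DCL = total CM / (EBIT − I) = $10,137,466.20 / $2,245,476.20 = 4.5146.
EPS therefore changes by 4.5146 × (-14.4%) = -65.0%.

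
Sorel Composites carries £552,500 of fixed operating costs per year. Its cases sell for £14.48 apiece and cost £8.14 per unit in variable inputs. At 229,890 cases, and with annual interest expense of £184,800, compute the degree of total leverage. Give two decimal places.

2.02

Contribution at this volume is 229,890 × £6.34 = £1,457,502.60.
EBIT = £1,457,502.60 − £552,500 = £905,002.60. Interest = £184,800.00.
DOL = £1,457,502.60 ÷ £905,002.60 = 1.6105; DFL = £905,002.60 ÷ £720,202.60 = 1.2566.
Combined leverage = 1.6105 × 1.2566 = 2.0238.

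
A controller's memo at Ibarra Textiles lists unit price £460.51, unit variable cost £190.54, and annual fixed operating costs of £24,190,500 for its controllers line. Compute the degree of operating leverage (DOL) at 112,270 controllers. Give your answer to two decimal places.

4.95

Contribution at this volume is 112,270 × £269.97 = £30,309,531.90.
Subtracting fixed costs: EBIT = £30,309,531.90 − £24,190,500 = £6,119,031.90.
Degree of operating leverage = £30,309,531.90 / £6,119,031.90 = 4.9533.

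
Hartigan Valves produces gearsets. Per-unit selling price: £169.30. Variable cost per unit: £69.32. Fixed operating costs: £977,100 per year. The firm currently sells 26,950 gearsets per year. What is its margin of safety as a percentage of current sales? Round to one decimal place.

63.7%

Contribution margin per unit = £169.30 − £69.32 = £99.98. Break-even units = £977,100 ÷ £99.98 = 9,772.95; break-even revenue = 9,772.95 × £169.30 = £1,654,561.21.
Current sales = 26,950 × £169.30 = £4,562,635.00.
Margin of safety = (£4,562,635.00 − £1,654,561.21) ÷ £4,562,635.00 = 63.7%.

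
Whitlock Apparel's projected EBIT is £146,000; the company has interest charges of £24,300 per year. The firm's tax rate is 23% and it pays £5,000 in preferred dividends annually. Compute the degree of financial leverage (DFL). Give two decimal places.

Interest = £24,300.00.
Preferred dividends grossed up pre-tax: £5,000 / (1 − 0.23) = £6,493.51.
DFL = EBIT ÷ [EBIT − I − D_p/(1−t)] = £146,000 ÷ [£146,000 − £24,300.00 − £6,493.51] = £146,000 ÷ £115,206.49 = 1.2673.

1.27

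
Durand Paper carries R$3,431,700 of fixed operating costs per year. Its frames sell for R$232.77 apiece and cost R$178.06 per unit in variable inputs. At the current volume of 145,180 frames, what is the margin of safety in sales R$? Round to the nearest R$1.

R$19,192,985

Contribution margin per unit = R$232.77 − R$178.06 = R$54.71. Break-even units = R$3,431,700 ÷ R$54.71 = 62,725.28; break-even revenue = 62,725.28 × R$232.77 = R$14,600,563.13.
Actual sales revenue = 145,180 × R$232.77 = R$33,793,548.60.
Margin of safety = R$33,793,548.60 − R$14,600,563.13 = R$19,192,985.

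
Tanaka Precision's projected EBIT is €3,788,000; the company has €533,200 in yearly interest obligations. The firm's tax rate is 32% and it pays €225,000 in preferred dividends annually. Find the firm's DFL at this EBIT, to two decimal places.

1.30

Interest = €533,200.00.
Preferred dividends grossed up pre-tax: €225,000 / (1 − 0.32) = €330,882.35.
DFL = EBIT ÷ [EBIT − I − D_p/(1−t)] = €3,788,000 ÷ [€3,788,000 − €533,200.00 − €330,882.35] = €3,788,000 ÷ €2,923,917.65 = 1.2955.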